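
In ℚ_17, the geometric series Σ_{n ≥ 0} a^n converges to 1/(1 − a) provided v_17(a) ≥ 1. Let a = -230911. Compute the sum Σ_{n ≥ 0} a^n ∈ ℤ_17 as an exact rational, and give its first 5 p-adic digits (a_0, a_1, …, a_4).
Σ a^n = 1/(1 − a) = 1/230912;  first 5 digits = (1, 0, 0, 4, 14)

v_17(a) = 3 ≥ 1, so the series converges in ℤ_17 to 1/(1 − a) = 1/(1 − (-230911)) = 1/230912. Expand this rational in ℤ_17: compute digits iteratively via d_i = x_i mod 17, x_{i+1} = (x_i − d_i)/17. The first 5 digits are (1, 0, 0, 4, 14).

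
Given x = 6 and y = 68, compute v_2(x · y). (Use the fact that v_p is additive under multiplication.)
v_2(408) = 3

v_p(x) = 1 (factor: 6 = 2^1 · 3); v_p(y) = 2 (factor: 68 = 2^2 · 17). Additivity: v_p(xy) = v_p(x) + v_p(y) = 1 + 2 = 3. (Direct check: xy = 408 = 2^3 · (51).)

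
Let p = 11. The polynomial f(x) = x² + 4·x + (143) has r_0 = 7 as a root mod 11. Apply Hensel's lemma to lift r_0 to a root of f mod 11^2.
r_1 = 62 (mod 121)

Hensel: r_{i+1} = r_i − f(r_i)·(f′(r_i))^{-1} mod 11^{i+2}, f′(x) = 2x + 4. Iterate:
  r_0 = 7 (mod 11)
  r_1 = 62 (mod 121)
Final: r = 62 satisfies f(r) ≡ 0 mod 11^2.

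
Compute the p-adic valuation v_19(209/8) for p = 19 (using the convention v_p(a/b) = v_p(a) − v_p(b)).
v_19(209/8) = 1

Factor powers of 19 from the numerator and denominator of the reduced fraction: 209 = 19^1 · 11 and 8 = 19^0 · 8. Apply v_p(a/b) = v_p(a) − v_p(b): v_19(209/8) = 1 − 0 = 1.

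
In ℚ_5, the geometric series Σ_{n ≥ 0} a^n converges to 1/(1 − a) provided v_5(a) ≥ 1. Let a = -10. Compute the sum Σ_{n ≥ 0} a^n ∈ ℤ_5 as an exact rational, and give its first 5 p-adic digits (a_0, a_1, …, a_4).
Σ a^n = 1/(1 − a) = 1/11;  first 5 digits = (1, 3, 3, 2, 4)

v_5(a) = 1 ≥ 1, so the series converges in ℤ_5 to 1/(1 − a) = 1/(1 − (-10)) = 1/11. Expand this rational in ℤ_5: compute digits iteratively via d_i = x_i mod 5, x_{i+1} = (x_i − d_i)/5. The first 5 digits are (1, 3, 3, 2, 4).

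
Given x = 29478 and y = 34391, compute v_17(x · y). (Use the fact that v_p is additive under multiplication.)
v_17(1013777898) = 6

v_p(x) = 3 (factor: 29478 = 17^3 · 6); v_p(y) = 3 (factor: 34391 = 17^3 · 7). Additivity: v_p(xy) = v_p(x) + v_p(y) = 3 + 3 = 6. (Direct check: xy = 1013777898 = 17^6 · (42).)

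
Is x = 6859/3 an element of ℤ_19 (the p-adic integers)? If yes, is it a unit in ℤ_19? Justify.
x ∈ ℤ_19 but not a unit; v_19(x) = 3 > 0

ℤ_19 = {x ∈ ℚ_19 : v_19(x) ≥ 0} and ℤ_19^× = {x ∈ ℤ_19 : v_19(x) = 0}. Here v_19(6859/3) = v_19(num) − v_19(den) = 3; compare against these criteria.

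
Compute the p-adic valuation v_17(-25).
v_17(-25) = 0

v_17(n) is the largest exponent k such that 17^k divides n. Factor out: -25 = -17^0 · 25. (Sign doesn't affect v_p.) So v_17(-25) = 0.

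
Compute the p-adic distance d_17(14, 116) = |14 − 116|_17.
d_17(14, 116) = 1/17

Step 1 — x − y = 14 − 116 = -102. Step 2 — v_17(-102) = 1 (factor: -102 = −(17^1 · 6); the sign does not affect v_p). Step 3 — |x − y|_17 = 17^{-1} = 1/17.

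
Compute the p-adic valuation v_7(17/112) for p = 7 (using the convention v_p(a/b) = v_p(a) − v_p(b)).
v_7(17/112) = -1

Factor powers of 7 from the numerator and denominator of the reduced fraction: 17 = 7^0 · 17 and 112 = 7^1 · 16. Apply v_p(a/b) = v_p(a) − v_p(b): v_7(17/112) = 0 − 1 = -1.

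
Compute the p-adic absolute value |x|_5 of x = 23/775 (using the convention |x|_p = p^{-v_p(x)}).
|23/775|_5 = 25

Step 1 — compute v_5(x) by factoring powers of 5 out of the numerator and denominator: v_5(23/775) = -2. Step 2 — apply |x|_p = p^{-v_p(x)} = 5^{2} = 25.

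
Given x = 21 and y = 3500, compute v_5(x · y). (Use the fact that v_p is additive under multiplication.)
v_5(73500) = 3

v_p(x) = 0 (factor: 21 = 5^0 · 21); v_p(y) = 3 (factor: 3500 = 5^3 · 28). Additivity: v_p(xy) = v_p(x) + v_p(y) = 0 + 3 = 3. (Direct check: xy = 73500 = 5^3 · (588).)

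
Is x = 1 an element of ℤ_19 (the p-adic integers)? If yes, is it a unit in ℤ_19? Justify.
x ∈ ℤ_19^× (unit); v_19(x) = 0

ℤ_19 = {x ∈ ℚ_19 : v_19(x) ≥ 0} and ℤ_19^× = {x ∈ ℤ_19 : v_19(x) = 0}. Here v_19(1) = v_19(num) − v_19(den) = 0; compare against these criteria.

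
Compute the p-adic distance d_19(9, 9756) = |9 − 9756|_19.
d_19(9, 9756) = 1/361

Step 1 — x − y = 9 − 9756 = -9747. Step 2 — v_19(-9747) = 2 (factor: -9747 = −(19^2 · 27); the sign does not affect v_p). Step 3 — |x − y|_19 = 19^{-2} = 1/361.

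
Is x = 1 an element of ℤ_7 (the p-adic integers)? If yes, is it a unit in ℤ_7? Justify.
x ∈ ℤ_7^× (unit); v_7(x) = 0

ℤ_7 = {x ∈ ℚ_7 : v_7(x) ≥ 0} and ℤ_7^× = {x ∈ ℤ_7 : v_7(x) = 0}. Here v_7(1) = v_7(num) − v_7(den) = 0; compare against these criteria.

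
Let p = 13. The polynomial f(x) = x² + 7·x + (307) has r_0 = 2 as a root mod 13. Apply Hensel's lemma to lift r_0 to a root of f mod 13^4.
r_3 = 17994 (mod 28561)

Hensel: r_{i+1} = r_i − f(r_i)·(f′(r_i))^{-1} mod 13^{i+2}, f′(x) = 2x + 7. Iterate:
  r_0 = 2 (mod 13)
  r_1 = 80 (mod 169)
  r_2 = 418 (mod 2197)
  r_3 = 17994 (mod 28561)
Final: r = 17994 satisfies f(r) ≡ 0 mod 13^4.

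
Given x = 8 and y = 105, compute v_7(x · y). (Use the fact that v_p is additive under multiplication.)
v_7(840) = 1

v_p(x) = 0 (factor: 8 = 7^0 · 8); v_p(y) = 1 (factor: 105 = 7^1 · 15). Additivity: v_p(xy) = v_p(x) + v_p(y) = 0 + 1 = 1. (Direct check: xy = 840 = 7^1 · (120).)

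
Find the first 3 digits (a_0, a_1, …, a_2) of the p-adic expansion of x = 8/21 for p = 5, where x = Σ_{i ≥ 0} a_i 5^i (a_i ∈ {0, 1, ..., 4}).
(a_0, …, a_2) = (3, 4, 1)

v_5(8/21) = 0 (numerator and denominator both coprime to 5), so x ∈ ℤ_5^×. Compute digits iteratively via a_i = x_i mod 5, x_{i+1} = (x_i − a_i)/5, with x_0 = x:
  x_0 = 8/21;  a_0 = 3;  x_1 = (x_0 − 3)/5 = -11/21
  x_1 = -11/21;  a_1 = 4;  x_2 = (x_1 − 4)/5 = -19/21
  x_2 = -19/21;  a_2 = 1;  x_3 = (x_2 − 1)/5 = -8/21
Digits: (3, 4, 1).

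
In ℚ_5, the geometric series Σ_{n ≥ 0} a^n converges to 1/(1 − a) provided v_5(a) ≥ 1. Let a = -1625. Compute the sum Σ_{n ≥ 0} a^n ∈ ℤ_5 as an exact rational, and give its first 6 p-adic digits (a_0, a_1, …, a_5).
Σ a^n = 1/(1 − a) = 1/1626;  first 6 digits = (1, 0, 0, 2, 2, 4)

v_5(a) = 3 ≥ 1, so the series converges in ℤ_5 to 1/(1 − a) = 1/(1 − (-1625)) = 1/1626. Expand this rational in ℤ_5: compute digits iteratively via d_i = x_i mod 5, x_{i+1} = (x_i − d_i)/5. The first 6 digits are (1, 0, 0, 2, 2, 4).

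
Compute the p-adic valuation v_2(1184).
v_2(1184) = 5

v_2(n) is the largest exponent k such that 2^k divides n. Factor out: 1184 = 2^5 · 37. (Sign doesn't affect v_p.) So v_2(1184) = 5.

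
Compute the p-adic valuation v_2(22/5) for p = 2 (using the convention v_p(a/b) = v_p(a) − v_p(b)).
v_2(22/5) = 1

Factor powers of 2 from the numerator and denominator of the reduced fraction: 22 = 2^1 · 11 and 5 = 2^0 · 5. Apply v_p(a/b) = v_p(a) − v_p(b): v_2(22/5) = 1 − 0 = 1.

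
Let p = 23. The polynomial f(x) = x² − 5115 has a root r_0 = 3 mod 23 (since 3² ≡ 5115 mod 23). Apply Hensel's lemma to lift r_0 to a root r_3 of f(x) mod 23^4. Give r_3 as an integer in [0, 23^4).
r_3 = 133633 (mod 279841)

Hensel's recurrence: r_{i+1} = r_i − f(r_i)·(f′(r_i))^{-1} mod 23^{i+2}, with f′(x) = 2x. Iterate:
  r_0 = 3 (mod 23)
  r_1 = 325 (mod 529)
  r_2 = 11963 (mod 12167)
  r_3 = 133633 (mod 279841)
Final: r_3 = 133633, and one checks f(r_3) ≡ 0 mod 23^4.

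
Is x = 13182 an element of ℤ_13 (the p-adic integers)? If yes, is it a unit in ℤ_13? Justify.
x ∈ ℤ_13 but not a unit; v_13(x) = 3 > 0

ℤ_13 = {x ∈ ℚ_13 : v_13(x) ≥ 0} and ℤ_13^× = {x ∈ ℤ_13 : v_13(x) = 0}. Here v_13(13182) = v_13(num) − v_13(den) = 3; compare against these criteria.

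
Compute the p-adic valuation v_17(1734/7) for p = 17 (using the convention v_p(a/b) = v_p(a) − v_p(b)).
v_17(1734/7) = 2

Factor powers of 17 from the numerator and denominator of the reduced fraction: 1734 = 17^2 · 6 and 7 = 17^0 · 7. Apply v_p(a/b) = v_p(a) − v_p(b): v_17(1734/7) = 2 − 0 = 2.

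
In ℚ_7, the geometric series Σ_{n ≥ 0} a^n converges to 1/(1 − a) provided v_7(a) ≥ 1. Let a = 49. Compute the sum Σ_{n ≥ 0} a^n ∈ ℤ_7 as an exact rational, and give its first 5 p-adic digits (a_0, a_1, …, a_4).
Σ a^n = 1/(1 − a) = -1/48;  first 5 digits = (1, 0, 1, 0, 1)

v_7(a) = 2 ≥ 1, so the series converges in ℤ_7 to 1/(1 − a) = 1/(1 − 49) = -1/48. Expand this rational in ℤ_7: compute digits iteratively via d_i = x_i mod 7, x_{i+1} = (x_i − d_i)/7. The first 5 digits are (1, 0, 1, 0, 1).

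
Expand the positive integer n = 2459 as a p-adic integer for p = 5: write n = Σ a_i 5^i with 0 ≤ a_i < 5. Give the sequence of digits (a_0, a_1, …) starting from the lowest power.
(a_0, a_1, …) = (4, 1, 3, 4, 3)

Repeated division by 5 gives the digits low-to-high: 2459 = 4 + 1·5^1 + 3·5^2 + 4·5^3 + 3·5^4. Digit sequence: (4, 1, 3, 4, 3).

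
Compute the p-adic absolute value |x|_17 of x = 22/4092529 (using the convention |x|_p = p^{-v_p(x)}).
|22/4092529|_17 = 83521

Step 1 — compute v_17(x) by factoring powers of 17 out of the numerator and denominator: v_17(22/4092529) = -4. Step 2 — apply |x|_p = p^{-v_p(x)} = 17^{4} = 83521.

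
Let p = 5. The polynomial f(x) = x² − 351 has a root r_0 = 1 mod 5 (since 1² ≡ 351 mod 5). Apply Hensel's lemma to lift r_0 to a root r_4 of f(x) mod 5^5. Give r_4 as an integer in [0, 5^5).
r_4 = 2051 (mod 3125)

Hensel's recurrence: r_{i+1} = r_i − f(r_i)·(f′(r_i))^{-1} mod 5^{i+2}, with f′(x) = 2x. Iterate:
  r_0 = 1 (mod 5)
  r_1 = 1 (mod 25)
  r_2 = 51 (mod 125)
  r_3 = 176 (mod 625)
  r_4 = 2051 (mod 3125)
Final: r_4 = 2051, and one checks f(r_4) ≡ 0 mod 5^5.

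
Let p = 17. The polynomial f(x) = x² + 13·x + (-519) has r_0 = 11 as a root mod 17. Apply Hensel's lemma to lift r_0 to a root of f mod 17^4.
r_3 = 10092 (mod 83521)

Hensel: r_{i+1} = r_i − f(r_i)·(f′(r_i))^{-1} mod 17^{i+2}, f′(x) = 2x + 13. Iterate:
  r_0 = 11 (mod 17)
  r_1 = 266 (mod 289)
  r_2 = 266 (mod 4913)
  r_3 = 10092 (mod 83521)
Final: r = 10092 satisfies f(r) ≡ 0 mod 17^4.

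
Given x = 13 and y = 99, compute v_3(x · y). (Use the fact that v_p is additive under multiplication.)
v_3(1287) = 2

v_p(x) = 0 (factor: 13 = 3^0 · 13); v_p(y) = 2 (factor: 99 = 3^2 · 11). Additivity: v_p(xy) = v_p(x) + v_p(y) = 0 + 2 = 2. (Direct check: xy = 1287 = 3^2 · (143).)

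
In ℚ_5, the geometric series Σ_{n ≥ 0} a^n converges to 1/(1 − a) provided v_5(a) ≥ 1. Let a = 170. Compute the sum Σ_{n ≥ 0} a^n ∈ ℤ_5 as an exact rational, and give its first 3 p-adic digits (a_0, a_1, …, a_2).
Σ a^n = 1/(1 − a) = -1/169;  first 3 digits = (1, 4, 2)

v_5(a) = 1 ≥ 1, so the series converges in ℤ_5 to 1/(1 − a) = 1/(1 − 170) = -1/169. Expand this rational in ℤ_5: compute digits iteratively via d_i = x_i mod 5, x_{i+1} = (x_i − d_i)/5. The first 3 digits are (1, 4, 2).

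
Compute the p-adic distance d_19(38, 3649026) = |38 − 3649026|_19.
d_19(38, 3649026) = 1/130321

Step 1 — x − y = 38 − 3649026 = -3648988. Step 2 — v_19(-3648988) = 4 (factor: -3648988 = −(19^4 · 28); the sign does not affect v_p). Step 3 — |x − y|_19 = 19^{-4} = 1/130321.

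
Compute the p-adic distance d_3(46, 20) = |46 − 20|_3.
d_3(46, 20) = 1

Step 1 — x − y = 46 − 20 = 26. Step 2 — v_3(26) = 0 (factor: 26 = (3^0 · 26); the sign does not affect v_p). Step 3 — |x − y|_3 = 3^{0} = 1.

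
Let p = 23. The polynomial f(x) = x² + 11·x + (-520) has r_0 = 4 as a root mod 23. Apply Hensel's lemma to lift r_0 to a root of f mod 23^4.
r_3 = 75536 (mod 279841)

Hensel: r_{i+1} = r_i − f(r_i)·(f′(r_i))^{-1} mod 23^{i+2}, f′(x) = 2x + 11. Iterate:
  r_0 = 4 (mod 23)
  r_1 = 418 (mod 529)
  r_2 = 2534 (mod 12167)
  r_3 = 75536 (mod 279841)
Final: r = 75536 satisfies f(r) ≡ 0 mod 23^4.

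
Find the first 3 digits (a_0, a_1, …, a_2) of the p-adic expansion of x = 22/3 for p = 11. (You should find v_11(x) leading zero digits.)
(a_0, …, a_2) = (0, 8, 3)

v_11(22/3) = 1, so a_0 = ... = a_0 = 0. Factor out: x = 11^1 · u with u = 2/3 a unit in ℤ_11. Expand u iteratively via a_{v+i} = u_i mod 11, u_{i+1} = (u_i − a_{v+i})/11:
  u_0 = 2/3;  a_1 = 8;  u_1 = (u_0 − 8)/11 = -2/3
  u_1 = -2/3;  a_2 = 3;  u_2 = (u_1 − 3)/11 = -1/3
Digits: (0, 8, 3).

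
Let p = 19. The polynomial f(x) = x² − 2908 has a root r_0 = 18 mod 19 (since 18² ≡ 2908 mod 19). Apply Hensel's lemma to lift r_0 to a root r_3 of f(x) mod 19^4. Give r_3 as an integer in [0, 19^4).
r_3 = 20025 (mod 130321)

Hensel's recurrence: r_{i+1} = r_i − f(r_i)·(f′(r_i))^{-1} mod 19^{i+2}, with f′(x) = 2x. Iterate:
  r_0 = 18 (mod 19)
  r_1 = 170 (mod 361)
  r_2 = 6307 (mod 6859)
  r_3 = 20025 (mod 130321)
Final: r_3 = 20025, and one checks f(r_3) ≡ 0 mod 19^4.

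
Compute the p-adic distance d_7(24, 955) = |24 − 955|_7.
d_7(24, 955) = 1/49

Step 1 — x − y = 24 − 955 = -931. Step 2 — v_7(-931) = 2 (factor: -931 = −(7^2 · 19); the sign does not affect v_p). Step 3 — |x − y|_7 = 7^{-2} = 1/49.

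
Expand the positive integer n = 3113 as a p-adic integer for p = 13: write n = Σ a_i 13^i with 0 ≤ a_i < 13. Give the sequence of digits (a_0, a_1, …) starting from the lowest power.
(a_0, a_1, …) = (6, 5, 5, 1)

Repeated division by 13 gives the digits low-to-high: 3113 = 6 + 5·13^1 + 5·13^2 + 1·13^3. Digit sequence: (6, 5, 5, 1).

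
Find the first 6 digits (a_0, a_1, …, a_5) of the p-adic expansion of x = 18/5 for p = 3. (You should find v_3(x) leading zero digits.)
(a_0, …, a_5) = (0, 0, 1, 1, 2, 1)

v_3(18/5) = 2, so a_0 = ... = a_1 = 0. Factor out: x = 3^2 · u with u = 2/5 a unit in ℤ_3. Expand u iteratively via a_{v+i} = u_i mod 3, u_{i+1} = (u_i − a_{v+i})/3:
  u_0 = 2/5;  a_2 = 1;  u_1 = (u_0 − 1)/3 = -1/5
  u_1 = -1/5;  a_3 = 1;  u_2 = (u_1 − 1)/3 = -2/5
  u_2 = -2/5;  a_4 = 2;  u_3 = (u_2 − 2)/3 = -4/5
  u_3 = -4/5;  a_5 = 1;  u_4 = (u_3 − 1)/3 = -3/5
Digits: (0, 0, 1, 1, 2, 1).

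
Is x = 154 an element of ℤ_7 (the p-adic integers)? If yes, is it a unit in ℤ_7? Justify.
x ∈ ℤ_7 but not a unit; v_7(x) = 1 > 0

ℤ_7 = {x ∈ ℚ_7 : v_7(x) ≥ 0} and ℤ_7^× = {x ∈ ℤ_7 : v_7(x) = 0}. Here v_7(154) = v_7(num) − v_7(den) = 1; compare against these criteria.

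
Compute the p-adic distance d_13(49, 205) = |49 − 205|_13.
d_13(49, 205) = 1/13

Step 1 — x − y = 49 − 205 = -156. Step 2 — v_13(-156) = 1 (factor: -156 = −(13^1 · 12); the sign does not affect v_p). Step 3 — |x − y|_13 = 13^{-1} = 1/13.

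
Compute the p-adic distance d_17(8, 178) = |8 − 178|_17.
d_17(8, 178) = 1/17

Step 1 — x − y = 8 − 178 = -170. Step 2 — v_17(-170) = 1 (factor: -170 = −(17^1 · 10); the sign does not affect v_p). Step 3 — |x − y|_17 = 17^{-1} = 1/17.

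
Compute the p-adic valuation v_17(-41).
v_17(-41) = 0

v_17(n) is the largest exponent k such that 17^k divides n. Factor out: -41 = -17^0 · 41. (Sign doesn't affect v_p.) So v_17(-41) = 0.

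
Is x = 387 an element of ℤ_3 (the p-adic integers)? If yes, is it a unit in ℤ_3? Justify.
x ∈ ℤ_3 but not a unit; v_3(x) = 2 > 0

ℤ_3 = {x ∈ ℚ_3 : v_3(x) ≥ 0} and ℤ_3^× = {x ∈ ℤ_3 : v_3(x) = 0}. Here v_3(387) = v_3(num) − v_3(den) = 2; compare against these criteria.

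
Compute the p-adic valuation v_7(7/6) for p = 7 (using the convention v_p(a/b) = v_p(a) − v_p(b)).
v_7(7/6) = 1

Factor powers of 7 from the numerator and denominator of the reduced fraction: 7 = 7^1 · 1 and 6 = 7^0 · 6. Apply v_p(a/b) = v_p(a) − v_p(b): v_7(7/6) = 1 − 0 = 1.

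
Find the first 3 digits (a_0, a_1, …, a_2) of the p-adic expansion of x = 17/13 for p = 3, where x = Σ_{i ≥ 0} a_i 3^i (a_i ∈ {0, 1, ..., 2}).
(a_0, …, a_2) = (2, 0, 2)

v_3(17/13) = 0 (numerator and denominator both coprime to 3), so x ∈ ℤ_3^×. Compute digits iteratively via a_i = x_i mod 3, x_{i+1} = (x_i − a_i)/3, with x_0 = x:
  x_0 = 17/13;  a_0 = 2;  x_1 = (x_0 − 2)/3 = -3/13
  x_1 = -3/13;  a_1 = 0;  x_2 = (x_1 − 0)/3 = -1/13
  x_2 = -1/13;  a_2 = 2;  x_3 = (x_2 − 2)/3 = -9/13
Digits: (2, 0, 2).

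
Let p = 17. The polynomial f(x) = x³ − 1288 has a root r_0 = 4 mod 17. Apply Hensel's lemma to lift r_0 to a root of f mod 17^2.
r_1 = 174 (mod 289)

Hensel: r_{i+1} = r_i − f(r_i)/f′(r_i) mod 17^{i+2}, where f′(x) = 3x². Iterate:
  r_0 = 4 (mod 17)
  r_1 = 174 (mod 289)
Final: r = 174 with f(r) ≡ 0 mod 17^2.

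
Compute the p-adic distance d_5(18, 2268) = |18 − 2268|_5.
d_5(18, 2268) = 1/125

Step 1 — x − y = 18 − 2268 = -2250. Step 2 — v_5(-2250) = 3 (factor: -2250 = −(5^3 · 18); the sign does not affect v_p). Step 3 — |x − y|_5 = 5^{-3} = 1/125.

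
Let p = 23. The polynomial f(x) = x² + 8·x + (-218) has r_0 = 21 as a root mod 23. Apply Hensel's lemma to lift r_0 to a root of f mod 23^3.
r_2 = 4552 (mod 12167)

Hensel: r_{i+1} = r_i − f(r_i)·(f′(r_i))^{-1} mod 23^{i+2}, f′(x) = 2x + 8. Iterate:
  r_0 = 21 (mod 23)
  r_1 = 320 (mod 529)
  r_2 = 4552 (mod 12167)
Final: r = 4552 satisfies f(r) ≡ 0 mod 23^3.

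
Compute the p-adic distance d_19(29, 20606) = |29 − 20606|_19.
d_19(29, 20606) = 1/6859

Step 1 — x − y = 29 − 20606 = -20577. Step 2 — v_19(-20577) = 3 (factor: -20577 = −(19^3 · 3); the sign does not affect v_p). Step 3 — |x − y|_19 = 19^{-3} = 1/6859.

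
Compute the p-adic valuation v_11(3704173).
v_11(3704173) = 5

v_11(n) is the largest exponent k such that 11^k divides n. Factor out: 3704173 = 11^5 · 23. (Sign doesn't affect v_p.) So v_11(3704173) = 5.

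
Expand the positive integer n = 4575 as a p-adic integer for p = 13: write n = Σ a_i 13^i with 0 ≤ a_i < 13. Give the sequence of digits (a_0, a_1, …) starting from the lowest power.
(a_0, a_1, …) = (12, 0, 1, 2)

Repeated division by 13 gives the digits low-to-high: 4575 = 12 + 1·13^2 + 2·13^3. Digit sequence: (12, 0, 1, 2).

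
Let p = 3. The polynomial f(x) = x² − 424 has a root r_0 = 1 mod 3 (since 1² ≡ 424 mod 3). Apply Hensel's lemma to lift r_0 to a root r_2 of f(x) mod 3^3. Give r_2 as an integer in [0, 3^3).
r_2 = 10 (mod 27)

Hensel's recurrence: r_{i+1} = r_i − f(r_i)·(f′(r_i))^{-1} mod 3^{i+2}, with f′(x) = 2x. Iterate:
  r_0 = 1 (mod 3)
  r_1 = 1 (mod 9)
  r_2 = 10 (mod 27)
Final: r_2 = 10, and one checks f(r_2) ≡ 0 mod 3^3.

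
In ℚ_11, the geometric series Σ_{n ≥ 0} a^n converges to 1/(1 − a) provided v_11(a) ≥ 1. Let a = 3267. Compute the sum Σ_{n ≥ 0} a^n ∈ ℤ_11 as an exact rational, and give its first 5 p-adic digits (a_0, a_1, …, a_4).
Σ a^n = 1/(1 − a) = -1/3266;  first 5 digits = (1, 0, 5, 2, 3)

v_11(a) = 2 ≥ 1, so the series converges in ℤ_11 to 1/(1 − a) = 1/(1 − 3267) = -1/3266. Expand this rational in ℤ_11: compute digits iteratively via d_i = x_i mod 11, x_{i+1} = (x_i − d_i)/11. The first 5 digits are (1, 0, 5, 2, 3).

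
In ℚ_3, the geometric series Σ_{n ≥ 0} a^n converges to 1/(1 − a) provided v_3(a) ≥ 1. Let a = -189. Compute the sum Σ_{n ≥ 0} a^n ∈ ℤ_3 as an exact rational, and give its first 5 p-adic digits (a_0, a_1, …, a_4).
Σ a^n = 1/(1 − a) = 1/190;  first 5 digits = (1, 0, 0, 2, 0)

v_3(a) = 3 ≥ 1, so the series converges in ℤ_3 to 1/(1 − a) = 1/(1 − (-189)) = 1/190. Expand this rational in ℤ_3: compute digits iteratively via d_i = x_i mod 3, x_{i+1} = (x_i − d_i)/3. The first 5 digits are (1, 0, 0, 2, 0).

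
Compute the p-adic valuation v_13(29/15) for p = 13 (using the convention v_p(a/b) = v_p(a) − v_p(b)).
v_13(29/15) = 0

Factor powers of 13 from the numerator and denominator of the reduced fraction: 29 = 13^0 · 29 and 15 = 13^0 · 15. Apply v_p(a/b) = v_p(a) − v_p(b): v_13(29/15) = 0 − 0 = 0.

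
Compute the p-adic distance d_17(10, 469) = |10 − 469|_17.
d_17(10, 469) = 1/17

Step 1 — x − y = 10 − 469 = -459. Step 2 — v_17(-459) = 1 (factor: -459 = −(17^1 · 27); the sign does not affect v_p). Step 3 — |x − y|_17 = 17^{-1} = 1/17.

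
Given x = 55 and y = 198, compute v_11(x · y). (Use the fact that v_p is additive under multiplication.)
v_11(10890) = 2

v_p(x) = 1 (factor: 55 = 11^1 · 5); v_p(y) = 1 (factor: 198 = 11^1 · 18). Additivity: v_p(xy) = v_p(x) + v_p(y) = 1 + 1 = 2. (Direct check: xy = 10890 = 11^2 · (90).)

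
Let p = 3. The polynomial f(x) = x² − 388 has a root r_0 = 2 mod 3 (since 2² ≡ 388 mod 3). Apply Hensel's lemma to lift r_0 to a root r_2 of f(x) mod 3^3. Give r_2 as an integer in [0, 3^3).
r_2 = 8 (mod 27)

Hensel's recurrence: r_{i+1} = r_i − f(r_i)·(f′(r_i))^{-1} mod 3^{i+2}, with f′(x) = 2x. Iterate:
  r_0 = 2 (mod 3)
  r_1 = 8 (mod 9)
  r_2 = 8 (mod 27)
Final: r_2 = 8, and one checks f(r_2) ≡ 0 mod 3^3.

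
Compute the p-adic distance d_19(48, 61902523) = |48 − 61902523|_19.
d_19(48, 61902523) = 1/2476099

Step 1 — x − y = 48 − 61902523 = -61902475. Step 2 — v_19(-61902475) = 5 (factor: -61902475 = −(19^5 · 25); the sign does not affect v_p). Step 3 — |x − y|_19 = 19^{-5} = 1/2476099.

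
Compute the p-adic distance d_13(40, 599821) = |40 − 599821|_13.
d_13(40, 599821) = 1/28561

Step 1 — x − y = 40 − 599821 = -599781. Step 2 — v_13(-599781) = 4 (factor: -599781 = −(13^4 · 21); the sign does not affect v_p). Step 3 — |x − y|_13 = 13^{-4} = 1/28561.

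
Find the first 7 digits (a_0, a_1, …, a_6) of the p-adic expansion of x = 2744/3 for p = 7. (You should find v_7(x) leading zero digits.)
(a_0, …, a_6) = (0, 0, 0, 5, 2, 2, 2)

v_7(2744/3) = 3, so a_0 = ... = a_2 = 0. Factor out: x = 7^3 · u with u = 8/3 a unit in ℤ_7. Expand u iteratively via a_{v+i} = u_i mod 7, u_{i+1} = (u_i − a_{v+i})/7:
  u_0 = 8/3;  a_3 = 5;  u_1 = (u_0 − 5)/7 = -1/3
  u_1 = -1/3;  a_4 = 2;  u_2 = (u_1 − 2)/7 = -1/3
  u_2 = -1/3;  a_5 = 2;  u_3 = (u_2 − 2)/7 = -1/3
  u_3 = -1/3;  a_6 = 2;  u_4 = (u_3 − 2)/7 = -1/3
Digits: (0, 0, 0, 5, 2, 2, 2).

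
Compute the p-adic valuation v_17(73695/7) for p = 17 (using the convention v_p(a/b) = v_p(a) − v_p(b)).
v_17(73695/7) = 3

Factor powers of 17 from the numerator and denominator of the reduced fraction: 73695 = 17^3 · 15 and 7 = 17^0 · 7. Apply v_p(a/b) = v_p(a) − v_p(b): v_17(73695/7) = 3 − 0 = 3.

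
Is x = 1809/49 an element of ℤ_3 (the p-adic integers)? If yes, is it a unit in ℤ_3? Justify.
x ∈ ℤ_3 but not a unit; v_3(x) = 3 > 0

ℤ_3 = {x ∈ ℚ_3 : v_3(x) ≥ 0} and ℤ_3^× = {x ∈ ℤ_3 : v_3(x) = 0}. Here v_3(1809/49) = v_3(num) − v_3(den) = 3; compare against these criteria.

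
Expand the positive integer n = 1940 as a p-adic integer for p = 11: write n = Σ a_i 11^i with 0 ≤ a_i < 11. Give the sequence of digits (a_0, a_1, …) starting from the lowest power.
(a_0, a_1, …) = (4, 0, 5, 1)

Repeated division by 11 gives the digits low-to-high: 1940 = 4 + 5·11^2 + 1·11^3. Digit sequence: (4, 0, 5, 1).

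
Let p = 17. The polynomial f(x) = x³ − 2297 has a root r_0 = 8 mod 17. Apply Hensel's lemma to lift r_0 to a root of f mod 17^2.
r_1 = 76 (mod 289)

Hensel: r_{i+1} = r_i − f(r_i)/f′(r_i) mod 17^{i+2}, where f′(x) = 3x². Iterate:
  r_0 = 8 (mod 17)
  r_1 = 76 (mod 289)
Final: r = 76 with f(r) ≡ 0 mod 17^2.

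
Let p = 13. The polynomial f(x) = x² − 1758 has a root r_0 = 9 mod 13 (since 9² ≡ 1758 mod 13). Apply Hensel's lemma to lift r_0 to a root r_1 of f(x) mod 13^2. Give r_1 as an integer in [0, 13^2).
r_1 = 74 (mod 169)

Hensel's recurrence: r_{i+1} = r_i − f(r_i)·(f′(r_i))^{-1} mod 13^{i+2}, with f′(x) = 2x. Iterate:
  r_0 = 9 (mod 13)
  r_1 = 74 (mod 169)
Final: r_1 = 74, and one checks f(r_1) ≡ 0 mod 13^2.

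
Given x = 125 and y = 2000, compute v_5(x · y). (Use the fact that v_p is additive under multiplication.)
v_5(250000) = 6

v_p(x) = 3 (factor: 125 = 5^3 · 1); v_p(y) = 3 (factor: 2000 = 5^3 · 16). Additivity: v_p(xy) = v_p(x) + v_p(y) = 3 + 3 = 6. (Direct check: xy = 250000 = 5^6 · (16).)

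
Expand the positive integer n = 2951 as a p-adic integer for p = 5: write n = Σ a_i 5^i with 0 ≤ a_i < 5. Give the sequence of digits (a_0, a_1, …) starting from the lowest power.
(a_0, a_1, …) = (1, 0, 3, 3, 4)

Repeated division by 5 gives the digits low-to-high: 2951 = 1 + 3·5^2 + 3·5^3 + 4·5^4. Digit sequence: (1, 0, 3, 3, 4).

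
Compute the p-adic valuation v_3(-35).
v_3(-35) = 0

v_3(n) is the largest exponent k such that 3^k divides n. Factor out: -35 = -3^0 · 35. (Sign doesn't affect v_p.) So v_3(-35) = 0.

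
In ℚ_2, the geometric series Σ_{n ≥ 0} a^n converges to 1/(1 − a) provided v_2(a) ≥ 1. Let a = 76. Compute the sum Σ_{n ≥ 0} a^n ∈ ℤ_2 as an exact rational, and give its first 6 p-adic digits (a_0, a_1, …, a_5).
Σ a^n = 1/(1 − a) = -1/75;  first 6 digits = (1, 0, 1, 1, 1, 0)

v_2(a) = 2 ≥ 1, so the series converges in ℤ_2 to 1/(1 − a) = 1/(1 − 76) = -1/75. Expand this rational in ℤ_2: compute digits iteratively via d_i = x_i mod 2, x_{i+1} = (x_i − d_i)/2. The first 6 digits are (1, 0, 1, 1, 1, 0).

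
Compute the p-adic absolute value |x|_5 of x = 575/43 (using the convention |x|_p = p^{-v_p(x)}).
|575/43|_5 = 1/25

Step 1 — compute v_5(x) by factoring powers of 5 out of the numerator and denominator: v_5(575/43) = 2. Step 2 — apply |x|_p = p^{-v_p(x)} = 5^{-2} = 1/25.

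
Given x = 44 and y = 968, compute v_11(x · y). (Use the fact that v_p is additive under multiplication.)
v_11(42592) = 3

v_p(x) = 1 (factor: 44 = 11^1 · 4); v_p(y) = 2 (factor: 968 = 11^2 · 8). Additivity: v_p(xy) = v_p(x) + v_p(y) = 1 + 2 = 3. (Direct check: xy = 42592 = 11^3 · (32).)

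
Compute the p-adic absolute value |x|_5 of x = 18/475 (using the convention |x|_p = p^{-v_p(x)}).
|18/475|_5 = 25

Step 1 — compute v_5(x) by factoring powers of 5 out of the numerator and denominator: v_5(18/475) = -2. Step 2 — apply |x|_p = p^{-v_p(x)} = 5^{2} = 25.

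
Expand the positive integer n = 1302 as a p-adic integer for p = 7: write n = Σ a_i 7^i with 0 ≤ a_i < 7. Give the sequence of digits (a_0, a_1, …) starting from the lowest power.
(a_0, a_1, …) = (0, 4, 5, 3)

Repeated division by 7 gives the digits low-to-high: 1302 = 4·7^1 + 5·7^2 + 3·7^3. Digit sequence: (0, 4, 5, 3).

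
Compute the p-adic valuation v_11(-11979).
v_11(-11979) = 3

v_11(n) is the largest exponent k such that 11^k divides n. Factor out: -11979 = -11^3 · 9. (Sign doesn't affect v_p.) So v_11(-11979) = 3.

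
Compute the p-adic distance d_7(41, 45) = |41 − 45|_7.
d_7(41, 45) = 1

Step 1 — x − y = 41 − 45 = -4. Step 2 — v_7(-4) = 0 (factor: -4 = −(7^0 · 4); the sign does not affect v_p). Step 3 — |x − y|_7 = 7^{0} = 1.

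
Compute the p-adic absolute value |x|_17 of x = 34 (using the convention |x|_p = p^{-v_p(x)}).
|34|_17 = 1/17

Step 1 — compute v_17(x) by factoring powers of 17 out of the numerator and denominator: v_17(34) = 1. Step 2 — apply |x|_p = p^{-v_p(x)} = 17^{-1} = 1/17.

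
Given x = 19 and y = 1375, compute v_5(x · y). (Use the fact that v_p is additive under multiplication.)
v_5(26125) = 3

v_p(x) = 0 (factor: 19 = 5^0 · 19); v_p(y) = 3 (factor: 1375 = 5^3 · 11). Additivity: v_p(xy) = v_p(x) + v_p(y) = 0 + 3 = 3. (Direct check: xy = 26125 = 5^3 · (209).)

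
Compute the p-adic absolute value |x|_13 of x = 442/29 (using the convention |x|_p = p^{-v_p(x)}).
|442/29|_13 = 1/13

Step 1 — compute v_13(x) by factoring powers of 13 out of the numerator and denominator: v_13(442/29) = 1. Step 2 — apply |x|_p = p^{-v_p(x)} = 13^{-1} = 1/13.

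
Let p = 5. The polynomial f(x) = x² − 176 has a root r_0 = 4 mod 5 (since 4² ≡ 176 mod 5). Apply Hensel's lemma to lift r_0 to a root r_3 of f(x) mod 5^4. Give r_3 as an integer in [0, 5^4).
r_3 = 224 (mod 625)

Hensel's recurrence: r_{i+1} = r_i − f(r_i)·(f′(r_i))^{-1} mod 5^{i+2}, with f′(x) = 2x. Iterate:
  r_0 = 4 (mod 5)
  r_1 = 24 (mod 25)
  r_2 = 99 (mod 125)
  r_3 = 224 (mod 625)
Final: r_3 = 224, and one checks f(r_3) ≡ 0 mod 5^4.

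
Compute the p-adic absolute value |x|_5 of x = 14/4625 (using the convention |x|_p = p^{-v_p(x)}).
|14/4625|_5 = 125

Step 1 — compute v_5(x) by factoring powers of 5 out of the numerator and denominator: v_5(14/4625) = -3. Step 2 — apply |x|_p = p^{-v_p(x)} = 5^{3} = 125.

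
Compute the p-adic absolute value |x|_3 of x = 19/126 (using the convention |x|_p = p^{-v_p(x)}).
|19/126|_3 = 9

Step 1 — compute v_3(x) by factoring powers of 3 out of the numerator and denominator: v_3(19/126) = -2. Step 2 — apply |x|_p = p^{-v_p(x)} = 3^{2} = 9.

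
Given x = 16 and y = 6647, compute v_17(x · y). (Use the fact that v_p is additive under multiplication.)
v_17(106352) = 2

v_p(x) = 0 (factor: 16 = 17^0 · 16); v_p(y) = 2 (factor: 6647 = 17^2 · 23). Additivity: v_p(xy) = v_p(x) + v_p(y) = 0 + 2 = 2. (Direct check: xy = 106352 = 17^2 · (368).)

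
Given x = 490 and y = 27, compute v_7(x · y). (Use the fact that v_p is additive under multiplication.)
v_7(13230) = 2

v_p(x) = 2 (factor: 490 = 7^2 · 10); v_p(y) = 0 (factor: 27 = 7^0 · 27). Additivity: v_p(xy) = v_p(x) + v_p(y) = 2 + 0 = 2. (Direct check: xy = 13230 = 7^2 · (270).)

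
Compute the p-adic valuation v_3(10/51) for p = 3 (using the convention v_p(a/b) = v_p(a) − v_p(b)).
v_3(10/51) = -1

Factor powers of 3 from the numerator and denominator of the reduced fraction: 10 = 3^0 · 10 and 51 = 3^1 · 17. Apply v_p(a/b) = v_p(a) − v_p(b): v_3(10/51) = 0 − 1 = -1.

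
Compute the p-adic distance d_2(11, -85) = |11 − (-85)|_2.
d_2(11, -85) = 1/32

Step 1 — x − y = 11 − (-85) = 96. Step 2 — v_2(96) = 5 (factor: 96 = (2^5 · 3); the sign does not affect v_p). Step 3 — |x − y|_2 = 2^{-5} = 1/32.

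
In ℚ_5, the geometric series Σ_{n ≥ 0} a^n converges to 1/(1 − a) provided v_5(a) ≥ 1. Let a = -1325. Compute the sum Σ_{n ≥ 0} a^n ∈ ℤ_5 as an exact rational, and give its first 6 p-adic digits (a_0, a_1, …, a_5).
Σ a^n = 1/(1 − a) = 1/1326;  first 6 digits = (1, 0, 2, 4, 1, 1)

v_5(a) = 2 ≥ 1, so the series converges in ℤ_5 to 1/(1 − a) = 1/(1 − (-1325)) = 1/1326. Expand this rational in ℤ_5: compute digits iteratively via d_i = x_i mod 5, x_{i+1} = (x_i − d_i)/5. The first 6 digits are (1, 0, 2, 4, 1, 1).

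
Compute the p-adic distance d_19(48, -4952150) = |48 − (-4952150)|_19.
d_19(48, -4952150) = 1/2476099

Step 1 — x − y = 48 − (-4952150) = 4952198. Step 2 — v_19(4952198) = 5 (factor: 4952198 = (19^5 · 2); the sign does not affect v_p). Step 3 — |x − y|_19 = 19^{-5} = 1/2476099.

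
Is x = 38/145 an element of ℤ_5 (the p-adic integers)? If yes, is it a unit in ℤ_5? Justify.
x ∉ ℤ_5 (v_5(x) = -1 < 0)

ℤ_5 = {x ∈ ℚ_5 : v_5(x) ≥ 0} and ℤ_5^× = {x ∈ ℤ_5 : v_5(x) = 0}. Here v_5(38/145) = v_5(num) − v_5(den) = -1; compare against these criteria.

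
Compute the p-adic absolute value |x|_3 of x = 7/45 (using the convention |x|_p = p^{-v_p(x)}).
|7/45|_3 = 9

Step 1 — compute v_3(x) by factoring powers of 3 out of the numerator and denominator: v_3(7/45) = -2. Step 2 — apply |x|_p = p^{-v_p(x)} = 3^{2} = 9.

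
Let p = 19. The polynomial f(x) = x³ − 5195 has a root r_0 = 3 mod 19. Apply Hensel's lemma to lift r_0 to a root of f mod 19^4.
r_3 = 107505 (mod 130321)

Hensel: r_{i+1} = r_i − f(r_i)/f′(r_i) mod 19^{i+2}, where f′(x) = 3x². Iterate:
  r_0 = 3 (mod 19)
  r_1 = 288 (mod 361)
  r_2 = 4620 (mod 6859)
  r_3 = 107505 (mod 130321)
Final: r = 107505 with f(r) ≡ 0 mod 19^4.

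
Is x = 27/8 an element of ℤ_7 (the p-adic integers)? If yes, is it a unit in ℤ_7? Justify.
x ∈ ℤ_7^× (unit); v_7(x) = 0

ℤ_7 = {x ∈ ℚ_7 : v_7(x) ≥ 0} and ℤ_7^× = {x ∈ ℤ_7 : v_7(x) = 0}. Here v_7(27/8) = v_7(num) − v_7(den) = 0; compare against these criteria.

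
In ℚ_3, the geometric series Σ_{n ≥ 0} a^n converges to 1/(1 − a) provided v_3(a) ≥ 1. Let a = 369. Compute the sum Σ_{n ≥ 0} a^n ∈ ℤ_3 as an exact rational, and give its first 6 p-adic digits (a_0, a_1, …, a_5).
Σ a^n = 1/(1 − a) = -1/368;  first 6 digits = (1, 0, 2, 1, 2, 0)

v_3(a) = 2 ≥ 1, so the series converges in ℤ_3 to 1/(1 − a) = 1/(1 − 369) = -1/368. Expand this rational in ℤ_3: compute digits iteratively via d_i = x_i mod 3, x_{i+1} = (x_i − d_i)/3. The first 6 digits are (1, 0, 2, 1, 2, 0).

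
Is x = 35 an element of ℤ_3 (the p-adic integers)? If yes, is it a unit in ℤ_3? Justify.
x ∈ ℤ_3^× (unit); v_3(x) = 0

ℤ_3 = {x ∈ ℚ_3 : v_3(x) ≥ 0} and ℤ_3^× = {x ∈ ℤ_3 : v_3(x) = 0}. Here v_3(35) = v_3(num) − v_3(den) = 0; compare against these criteria.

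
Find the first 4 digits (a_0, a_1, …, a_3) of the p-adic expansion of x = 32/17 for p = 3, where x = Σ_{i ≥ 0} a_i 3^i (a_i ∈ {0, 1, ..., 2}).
(a_0, …, a_3) = (1, 1, 1, 1)

v_3(32/17) = 0 (numerator and denominator both coprime to 3), so x ∈ ℤ_3^×. Compute digits iteratively via a_i = x_i mod 3, x_{i+1} = (x_i − a_i)/3, with x_0 = x:
  x_0 = 32/17;  a_0 = 1;  x_1 = (x_0 − 1)/3 = 5/17
  x_1 = 5/17;  a_1 = 1;  x_2 = (x_1 − 1)/3 = -4/17
  x_2 = -4/17;  a_2 = 1;  x_3 = (x_2 − 1)/3 = -7/17
  x_3 = -7/17;  a_3 = 1;  x_4 = (x_3 − 1)/3 = -8/17
Digits: (1, 1, 1, 1).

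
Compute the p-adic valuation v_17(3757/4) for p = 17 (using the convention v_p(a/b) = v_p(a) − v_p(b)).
v_17(3757/4) = 2

Factor powers of 17 from the numerator and denominator of the reduced fraction: 3757 = 17^2 · 13 and 4 = 17^0 · 4. Apply v_p(a/b) = v_p(a) − v_p(b): v_17(3757/4) = 2 − 0 = 2.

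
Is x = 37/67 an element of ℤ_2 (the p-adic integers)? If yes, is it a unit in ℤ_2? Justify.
x ∈ ℤ_2^× (unit); v_2(x) = 0

ℤ_2 = {x ∈ ℚ_2 : v_2(x) ≥ 0} and ℤ_2^× = {x ∈ ℤ_2 : v_2(x) = 0}. Here v_2(37/67) = v_2(num) − v_2(den) = 0; compare against these criteria.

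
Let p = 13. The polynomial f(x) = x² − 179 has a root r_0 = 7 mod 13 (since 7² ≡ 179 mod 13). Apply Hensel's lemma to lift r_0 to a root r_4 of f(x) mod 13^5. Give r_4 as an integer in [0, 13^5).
r_4 = 115564 (mod 371293)

Hensel's recurrence: r_{i+1} = r_i − f(r_i)·(f′(r_i))^{-1} mod 13^{i+2}, with f′(x) = 2x. Iterate:
  r_0 = 7 (mod 13)
  r_1 = 137 (mod 169)
  r_2 = 1320 (mod 2197)
  r_3 = 1320 (mod 28561)
  r_4 = 115564 (mod 371293)
Final: r_4 = 115564, and one checks f(r_4) ≡ 0 mod 13^5.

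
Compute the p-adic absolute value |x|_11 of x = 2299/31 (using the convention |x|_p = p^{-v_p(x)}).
|2299/31|_11 = 1/121

Step 1 — compute v_11(x) by factoring powers of 11 out of the numerator and denominator: v_11(2299/31) = 2. Step 2 — apply |x|_p = p^{-v_p(x)} = 11^{-2} = 1/121.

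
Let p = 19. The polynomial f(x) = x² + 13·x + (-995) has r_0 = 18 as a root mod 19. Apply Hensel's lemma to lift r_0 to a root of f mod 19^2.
r_1 = 189 (mod 361)

Hensel: r_{i+1} = r_i − f(r_i)·(f′(r_i))^{-1} mod 19^{i+2}, f′(x) = 2x + 13. Iterate:
  r_0 = 18 (mod 19)
  r_1 = 189 (mod 361)
Final: r = 189 satisfies f(r) ≡ 0 mod 19^2.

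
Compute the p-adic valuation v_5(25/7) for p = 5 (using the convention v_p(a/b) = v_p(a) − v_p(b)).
v_5(25/7) = 2

Factor powers of 5 from the numerator and denominator of the reduced fraction: 25 = 5^2 · 1 and 7 = 5^0 · 7. Apply v_p(a/b) = v_p(a) − v_p(b): v_5(25/7) = 2 − 0 = 2.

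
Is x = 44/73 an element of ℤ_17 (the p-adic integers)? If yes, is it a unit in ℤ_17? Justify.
x ∈ ℤ_17^× (unit); v_17(x) = 0

ℤ_17 = {x ∈ ℚ_17 : v_17(x) ≥ 0} and ℤ_17^× = {x ∈ ℤ_17 : v_17(x) = 0}. Here v_17(44/73) = v_17(num) − v_17(den) = 0; compare against these criteria.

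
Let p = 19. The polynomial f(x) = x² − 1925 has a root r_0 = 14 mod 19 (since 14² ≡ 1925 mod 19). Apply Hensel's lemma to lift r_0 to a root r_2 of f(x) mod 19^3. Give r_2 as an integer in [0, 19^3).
r_2 = 3415 (mod 6859)

Hensel's recurrence: r_{i+1} = r_i − f(r_i)·(f′(r_i))^{-1} mod 19^{i+2}, with f′(x) = 2x. Iterate:
  r_0 = 14 (mod 19)
  r_1 = 166 (mod 361)
  r_2 = 3415 (mod 6859)
Final: r_2 = 3415, and one checks f(r_2) ≡ 0 mod 19^3.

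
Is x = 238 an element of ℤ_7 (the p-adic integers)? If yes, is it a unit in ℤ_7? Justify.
x ∈ ℤ_7 but not a unit; v_7(x) = 1 > 0

ℤ_7 = {x ∈ ℚ_7 : v_7(x) ≥ 0} and ℤ_7^× = {x ∈ ℤ_7 : v_7(x) = 0}. Here v_7(238) = v_7(num) − v_7(den) = 1; compare against these criteria.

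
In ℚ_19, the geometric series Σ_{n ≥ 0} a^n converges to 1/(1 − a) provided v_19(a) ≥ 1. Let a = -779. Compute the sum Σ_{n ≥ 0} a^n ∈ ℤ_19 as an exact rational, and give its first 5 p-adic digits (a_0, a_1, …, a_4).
Σ a^n = 1/(1 − a) = 1/780;  first 5 digits = (1, 16, 6, 4, 11)

v_19(a) = 1 ≥ 1, so the series converges in ℤ_19 to 1/(1 − a) = 1/(1 − (-779)) = 1/780. Expand this rational in ℤ_19: compute digits iteratively via d_i = x_i mod 19, x_{i+1} = (x_i − d_i)/19. The first 5 digits are (1, 16, 6, 4, 11).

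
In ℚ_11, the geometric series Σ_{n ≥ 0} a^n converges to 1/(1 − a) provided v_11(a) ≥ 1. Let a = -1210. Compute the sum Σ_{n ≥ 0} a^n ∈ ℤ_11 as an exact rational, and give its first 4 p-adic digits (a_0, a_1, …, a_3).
Σ a^n = 1/(1 − a) = 1/1211;  first 4 digits = (1, 0, 1, 10)

v_11(a) = 2 ≥ 1, so the series converges in ℤ_11 to 1/(1 − a) = 1/(1 − (-1210)) = 1/1211. Expand this rational in ℤ_11: compute digits iteratively via d_i = x_i mod 11, x_{i+1} = (x_i − d_i)/11. The first 4 digits are (1, 0, 1, 10).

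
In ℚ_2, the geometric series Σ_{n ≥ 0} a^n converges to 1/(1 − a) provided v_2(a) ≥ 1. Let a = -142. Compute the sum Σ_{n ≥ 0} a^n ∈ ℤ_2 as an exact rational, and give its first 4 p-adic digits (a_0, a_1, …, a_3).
Σ a^n = 1/(1 − a) = 1/143;  first 4 digits = (1, 1, 1, 1)

v_2(a) = 1 ≥ 1, so the series converges in ℤ_2 to 1/(1 − a) = 1/(1 − (-142)) = 1/143. Expand this rational in ℤ_2: compute digits iteratively via d_i = x_i mod 2, x_{i+1} = (x_i − d_i)/2. The first 4 digits are (1, 1, 1, 1).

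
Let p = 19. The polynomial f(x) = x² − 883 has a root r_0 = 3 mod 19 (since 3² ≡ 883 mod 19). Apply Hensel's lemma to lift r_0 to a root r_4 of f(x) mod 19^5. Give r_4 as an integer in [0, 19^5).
r_4 = 523358 (mod 2476099)

Hensel's recurrence: r_{i+1} = r_i − f(r_i)·(f′(r_i))^{-1} mod 19^{i+2}, with f′(x) = 2x. Iterate:
  r_0 = 3 (mod 19)
  r_1 = 269 (mod 361)
  r_2 = 2074 (mod 6859)
  r_3 = 2074 (mod 130321)
  r_4 = 523358 (mod 2476099)
Final: r_4 = 523358, and one checks f(r_4) ≡ 0 mod 19^5.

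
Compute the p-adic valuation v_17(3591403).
v_17(3591403) = 4

v_17(n) is the largest exponent k such that 17^k divides n. Factor out: 3591403 = 17^4 · 43. (Sign doesn't affect v_p.) So v_17(3591403) = 4.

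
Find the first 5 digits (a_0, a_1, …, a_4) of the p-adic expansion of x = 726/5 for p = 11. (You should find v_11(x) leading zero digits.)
(a_0, …, a_4) = (0, 0, 10, 8, 8)

v_11(726/5) = 2, so a_0 = ... = a_1 = 0. Factor out: x = 11^2 · u with u = 6/5 a unit in ℤ_11. Expand u iteratively via a_{v+i} = u_i mod 11, u_{i+1} = (u_i − a_{v+i})/11:
  u_0 = 6/5;  a_2 = 10;  u_1 = (u_0 − 10)/11 = -4/5
  u_1 = -4/5;  a_3 = 8;  u_2 = (u_1 − 8)/11 = -4/5
  u_2 = -4/5;  a_4 = 8;  u_3 = (u_2 − 8)/11 = -4/5
Digits: (0, 0, 10, 8, 8).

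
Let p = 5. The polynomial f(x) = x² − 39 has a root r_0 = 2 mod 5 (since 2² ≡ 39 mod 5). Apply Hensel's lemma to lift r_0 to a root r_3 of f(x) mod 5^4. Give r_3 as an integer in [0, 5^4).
r_3 = 267 (mod 625)

Hensel's recurrence: r_{i+1} = r_i − f(r_i)·(f′(r_i))^{-1} mod 5^{i+2}, with f′(x) = 2x. Iterate:
  r_0 = 2 (mod 5)
  r_1 = 17 (mod 25)
  r_2 = 17 (mod 125)
  r_3 = 267 (mod 625)
Final: r_3 = 267, and one checks f(r_3) ≡ 0 mod 5^4.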